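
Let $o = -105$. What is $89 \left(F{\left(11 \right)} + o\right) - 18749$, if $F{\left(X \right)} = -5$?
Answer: $-28539$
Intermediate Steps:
$89 \left(F{\left(11 \right)} + o\right) - 18749 = 89 \left(-5 - 105\right) - 18749 = 89 \left(-110\right) - 18749 = -9790 - 18749 = -28539$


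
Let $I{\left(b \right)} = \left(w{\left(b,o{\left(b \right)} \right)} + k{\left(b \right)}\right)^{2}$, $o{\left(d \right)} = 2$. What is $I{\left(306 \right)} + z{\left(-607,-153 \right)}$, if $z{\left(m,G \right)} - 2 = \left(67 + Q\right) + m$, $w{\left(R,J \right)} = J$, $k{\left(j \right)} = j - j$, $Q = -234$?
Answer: $-768$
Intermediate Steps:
$k{\left(j \right)} = 0$
$z{\left(m,G \right)} = -165 + m$ ($z{\left(m,G \right)} = 2 + \left(\left(67 - 234\right) + m\right) = 2 + \left(-167 + m\right) = -165 + m$)
$I{\left(b \right)} = 4$ ($I{\left(b \right)} = \left(2 + 0\right)^{2} = 2^{2} = 4$)
$I{\left(306 \right)} + z{\left(-607,-153 \right)} = 4 - 772 = -768$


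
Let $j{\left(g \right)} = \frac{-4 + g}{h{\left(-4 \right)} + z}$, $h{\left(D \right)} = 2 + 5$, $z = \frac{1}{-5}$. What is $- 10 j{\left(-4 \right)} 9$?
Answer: $\frac{1800}{17} \approx 105.88$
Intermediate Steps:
$z = - \frac{1}{5} \approx -0.2$
$h{\left(D \right)} = 7$
$j{\left(g \right)} = - \frac{10}{17} + \frac{5 g}{34}$ ($j{\left(g \right)} = \frac{-4 + g}{7 - \frac{1}{5}} = \frac{-4 + g}{\frac{34}{5}} = \left(-4 + g\right) \frac{5}{34} = - \frac{10}{17} + \frac{5 g}{34}$)
$- 10 j{\left(-4 \right)} 9 = - 10 \left(- \frac{10}{17} + \frac{5}{34} \left(-4\right)\right) 9 = - 10 \left(- \frac{10}{17} - \frac{10}{17}\right) 9 = \left(-10\right) \left(- \frac{20}{17}\right) 9 = \frac{200}{17} \cdot 9 = \frac{1800}{17}$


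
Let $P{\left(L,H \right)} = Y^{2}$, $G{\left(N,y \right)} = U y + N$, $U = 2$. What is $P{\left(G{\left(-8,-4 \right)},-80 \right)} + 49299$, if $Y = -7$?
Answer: $49348$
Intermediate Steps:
$G{\left(N,y \right)} = N + 2 y$ ($G{\left(N,y \right)} = 2 y + N = N + 2 y$)
$P{\left(L,H \right)} = 49$ ($P{\left(L,H \right)} = \left(-7\right)^{2} = 49$)
$P{\left(G{\left(-8,-4 \right)},-80 \right)} + 49299 = 49 + 49299 = 49348$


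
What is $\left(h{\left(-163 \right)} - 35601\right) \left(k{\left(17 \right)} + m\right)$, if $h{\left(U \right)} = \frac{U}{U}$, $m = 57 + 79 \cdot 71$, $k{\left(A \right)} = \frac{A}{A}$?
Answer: $-201745200$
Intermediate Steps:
$k{\left(A \right)} = 1$
$m = 5666$ ($m = 57 + 5609 = 5666$)
$h{\left(U \right)} = 1$
$\left(h{\left(-163 \right)} - 35601\right) \left(k{\left(17 \right)} + m\right) = \left(1 - 35601\right) \left(1 + 5666\right) = \left(-35600\right) 5667 = -201745200$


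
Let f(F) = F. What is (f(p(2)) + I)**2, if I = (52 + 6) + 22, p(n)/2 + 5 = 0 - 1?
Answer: 4624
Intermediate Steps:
p(n) = -12 (p(n) = -10 + 2*(0 - 1) = -10 + 2*(-1) = -10 - 2 = -12)
I = 80 (I = 58 + 22 = 80)
(f(p(2)) + I)**2 = (-12 + 80)**2 = 68**2 = 4624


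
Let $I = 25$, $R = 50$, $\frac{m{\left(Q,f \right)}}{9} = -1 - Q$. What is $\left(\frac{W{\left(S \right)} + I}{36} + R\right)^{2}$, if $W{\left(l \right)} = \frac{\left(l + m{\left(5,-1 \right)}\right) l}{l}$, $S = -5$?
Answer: $\frac{779689}{324} \approx 2406.4$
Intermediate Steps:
$m{\left(Q,f \right)} = -9 - 9 Q$ ($m{\left(Q,f \right)} = 9 \left(-1 - Q\right) = -9 - 9 Q$)
$W{\left(l \right)} = -54 + l$ ($W{\left(l \right)} = \frac{\left(l - 54\right) l}{l} = \frac{\left(-54 + l\right) l}{l} = \frac{l \left(-54 + l\right)}{l} = -54 + l$)
$\left(\frac{W{\left(S \right)} + I}{36} + R\right)^{2} = \left(\frac{\left(-54 - 5\right) + 25}{36} + 50\right)^{2} = \left(\left(-59 + 25\right) \frac{1}{36} + 50\right)^{2} = \left(\left(-34\right) \frac{1}{36} + 50\right)^{2} = \left(- \frac{17}{18} + 50\right)^{2} = \left(\frac{883}{18}\right)^{2} = \frac{779689}{324}$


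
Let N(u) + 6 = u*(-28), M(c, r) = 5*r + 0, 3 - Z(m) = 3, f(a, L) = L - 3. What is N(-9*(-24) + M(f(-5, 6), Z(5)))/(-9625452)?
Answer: 1009/1604242 ≈ 0.00062896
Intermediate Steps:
f(a, L) = -3 + L
Z(m) = 0 (Z(m) = 3 - 1*3 = 3 - 3 = 0)
M(c, r) = 5*r
N(u) = -6 - 28*u (N(u) = -6 + u*(-28) = -6 - 28*u)
N(-9*(-24) + M(f(-5, 6), Z(5)))/(-9625452) = (-6 - 28*(-9*(-24) + 5*0))/(-9625452) = (-6 - 28*(216 + 0))*(-1/9625452) = (-6 - 28*216)*(-1/9625452) = (-6 - 6048)*(-1/9625452) = -6054*(-1/9625452) = 1009/1604242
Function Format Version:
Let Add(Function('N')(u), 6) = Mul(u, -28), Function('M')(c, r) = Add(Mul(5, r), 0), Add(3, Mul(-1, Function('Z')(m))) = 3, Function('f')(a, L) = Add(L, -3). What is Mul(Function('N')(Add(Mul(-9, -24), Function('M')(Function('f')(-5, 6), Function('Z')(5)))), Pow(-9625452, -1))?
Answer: Rational(1009, 1604242) ≈ 0.00062896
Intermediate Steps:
Function('f')(a, L) = Add(-3, L)
Function('Z')(m) = 0 (Function('Z')(m) = Add(3, Mul(-1, 3)) = Add(3, -3) = 0)
Function('M')(c, r) = Mul(5, r)
Function('N')(u) = Add(-6, Mul(-28, u)) (Function('N')(u) = Add(-6, Mul(u, -28)) = Add(-6, Mul(-28, u)))
Mul(Function('N')(Add(Mul(-9, -24), Function('M')(Function('f')(-5, 6), Function('Z')(5)))), Pow(-9625452, -1)) = Mul(Add(-6, Mul(-28, Add(Mul(-9, -24), Mul(5, 0)))), Pow(-9625452, -1)) = Mul(Add(-6, Mul(-28, Add(216, 0))), Rational(-1, 9625452)) = Mul(Add(-6, Mul(-28, 216)), Rational(-1, 9625452)) = Mul(Add(-6, -6048), Rational(-1, 9625452)) = Mul(-6054, Rational(-1, 9625452)) = Rational(1009, 1604242)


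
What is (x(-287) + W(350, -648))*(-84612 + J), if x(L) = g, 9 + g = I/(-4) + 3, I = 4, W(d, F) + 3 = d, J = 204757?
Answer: 40849300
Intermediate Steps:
W(d, F) = -3 + d
g = -7 (g = -9 + (4/(-4) + 3) = -9 + (-¼*4 + 3) = -9 + (-1 + 3) = -9 + 2 = -7)
x(L) = -7
(x(-287) + W(350, -648))*(-84612 + J) = (-7 + (-3 + 350))*(-84612 + 204757) = (-7 + 347)*120145 = 340*120145 = 40849300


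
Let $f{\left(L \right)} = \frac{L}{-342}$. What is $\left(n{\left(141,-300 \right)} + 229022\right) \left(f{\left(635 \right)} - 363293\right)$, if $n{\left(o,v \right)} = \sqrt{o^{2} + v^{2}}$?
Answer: $- \frac{14227630009751}{171} - \frac{124246841 \sqrt{12209}}{114} \approx -8.3323 \cdot 10^{10}$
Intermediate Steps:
$f{\left(L \right)} = - \frac{L}{342}$ ($f{\left(L \right)} = L \left(- \frac{1}{342}\right) = - \frac{L}{342}$)
$\left(n{\left(141,-300 \right)} + 229022\right) \left(f{\left(635 \right)} - 363293\right) = \left(\sqrt{141^{2} + \left(-300\right)^{2}} + 229022\right) \left(\left(- \frac{1}{342}\right) 635 - 363293\right) = \left(\sqrt{19881 + 90000} + 229022\right) \left(- \frac{635}{342} - 363293\right) = \left(\sqrt{109881} + 229022\right) \left(- \frac{124246841}{342}\right) = \left(3 \sqrt{12209} + 229022\right) \left(- \frac{124246841}{342}\right) = \left(229022 + 3 \sqrt{12209}\right) \left(- \frac{124246841}{342}\right) = - \frac{14227630009751}{171} - \frac{124246841 \sqrt{12209}}{114}$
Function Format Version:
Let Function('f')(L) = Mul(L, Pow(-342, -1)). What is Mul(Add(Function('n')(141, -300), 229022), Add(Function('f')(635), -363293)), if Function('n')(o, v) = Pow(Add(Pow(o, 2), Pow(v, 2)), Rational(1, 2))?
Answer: Add(Rational(-14227630009751, 171), Mul(Rational(-124246841, 114), Pow(12209, Rational(1, 2)))) ≈ -8.3323e+10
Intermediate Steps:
Function('f')(L) = Mul(Rational(-1, 342), L) (Function('f')(L) = Mul(L, Rational(-1, 342)) = Mul(Rational(-1, 342), L))
Mul(Add(Function('n')(141, -300), 229022), Add(Function('f')(635), -363293)) = Mul(Add(Pow(Add(Pow(141, 2), Pow(-300, 2)), Rational(1, 2)), 229022), Add(Mul(Rational(-1, 342), 635), -363293)) = Mul(Add(Pow(Add(19881, 90000), Rational(1, 2)), 229022), Add(Rational(-635, 342), -363293)) = Mul(Add(Pow(109881, Rational(1, 2)), 229022), Rational(-124246841, 342)) = Mul(Add(Mul(3, Pow(12209, Rational(1, 2))), 229022), Rational(-124246841, 342)) = Mul(Add(229022, Mul(3, Pow(12209, Rational(1, 2)))), Rational(-124246841, 342)) = Add(Rational(-14227630009751, 171), Mul(Rational(-124246841, 114), Pow(12209, Rational(1, 2))))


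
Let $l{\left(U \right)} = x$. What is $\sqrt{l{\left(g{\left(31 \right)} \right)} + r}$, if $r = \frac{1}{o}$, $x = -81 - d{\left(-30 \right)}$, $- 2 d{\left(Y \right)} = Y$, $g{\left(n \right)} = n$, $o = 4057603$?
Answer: $\frac{i \sqrt{1580557638080861}}{4057603} \approx 9.798 i$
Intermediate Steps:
$d{\left(Y \right)} = - \frac{Y}{2}$
$x = -96$ ($x = -81 - \left(- \frac{1}{2}\right) \left(-30\right) = -81 - 15 = -96$)
$l{\left(U \right)} = -96$
$r = \frac{1}{4057603} \approx 2.4645 \cdot 10^{-7}$
$\sqrt{l{\left(g{\left(31 \right)} \right)} + r} = \sqrt{-96 + \frac{1}{4057603}} = \sqrt{- \frac{389529887}{4057603}} = \frac{i \sqrt{1580557638080861}}{4057603}$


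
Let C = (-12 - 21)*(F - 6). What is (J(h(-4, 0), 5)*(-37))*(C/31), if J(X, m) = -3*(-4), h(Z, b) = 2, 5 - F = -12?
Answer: 161172/31 ≈ 5199.1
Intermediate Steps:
F = 17 (F = 5 - 1*(-12) = 5 + 12 = 17)
J(X, m) = 12
C = -363 (C = (-12 - 21)*(17 - 6) = -33*11 = -363)
(J(h(-4, 0), 5)*(-37))*(C/31) = (12*(-37))*(-363/31) = -(-161172)/31 = -444*(-363/31) = 161172/31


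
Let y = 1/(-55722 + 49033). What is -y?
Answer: 1/6689 ≈ 0.00014950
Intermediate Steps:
y = -1/6689 (y = 1/(-6689) = -1/6689 ≈ -0.00014950)
-y = -1*(-1/6689) = 1/6689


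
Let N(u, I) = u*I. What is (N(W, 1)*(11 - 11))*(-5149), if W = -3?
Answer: 0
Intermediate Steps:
N(u, I) = I*u
(N(W, 1)*(11 - 11))*(-5149) = ((1*(-3))*(11 - 11))*(-5149) = -3*0*(-5149) = 0*(-5149) = 0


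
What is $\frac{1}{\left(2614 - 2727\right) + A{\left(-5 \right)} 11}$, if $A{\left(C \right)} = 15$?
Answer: $\frac{1}{52} \approx 0.019231$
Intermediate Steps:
$\frac{1}{\left(2614 - 2727\right) + A{\left(-5 \right)} 11} = \frac{1}{\left(2614 - 2727\right) + 15 \cdot 11} = \frac{1}{\left(2614 - 2727\right) + 165} = \frac{1}{-113 + 165} = \frac{1}{52}$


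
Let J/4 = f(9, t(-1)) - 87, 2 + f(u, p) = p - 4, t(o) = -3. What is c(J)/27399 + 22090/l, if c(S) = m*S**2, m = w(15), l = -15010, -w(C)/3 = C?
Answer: -3340146637/13708633 ≈ -243.65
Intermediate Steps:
w(C) = -3*C
m = -45 (m = -3*15 = -45)
f(u, p) = -6 + p (f(u, p) = -2 + (p - 4) = -2 + (-4 + p) = -6 + p)
J = -384 (J = 4*((-6 - 3) - 87) = 4*(-9 - 87) = 4*(-96) = -384)
c(S) = -45*S**2
c(J)/27399 + 22090/l = -45*(-384)**2/27399 + 22090/(-15010) = -45*147456*(1/27399) + 22090*(-1/15010) = -6635520*1/27399 - 2209/1501 = -2211840/9133 - 2209/1501 = -3340146637/13708633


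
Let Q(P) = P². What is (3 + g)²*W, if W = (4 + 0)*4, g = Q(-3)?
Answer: 2304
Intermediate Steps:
g = 9 (g = (-3)² = 9)
W = 16 (W = 4*4 = 16)
(3 + g)²*W = (3 + 9)²*16 = 12²*16 = 144*16 = 2304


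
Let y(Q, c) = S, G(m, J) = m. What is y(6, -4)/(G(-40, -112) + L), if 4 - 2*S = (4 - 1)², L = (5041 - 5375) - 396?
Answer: 1/308 ≈ 0.0032468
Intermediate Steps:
L = -730 (L = -334 - 396 = -730)
S = -5/2 (S = 2 - (4 - 1)²/2 = 2 - ½*3² = 2 - ½*9 = 2 - 9/2 = -5/2 ≈ -2.5000)
y(Q, c) = -5/2
y(6, -4)/(G(-40, -112) + L) = -5/2/(-40 - 730) = -5/2/(-770) = -1/770*(-5/2) = 1/308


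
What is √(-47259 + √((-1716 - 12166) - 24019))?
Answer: √(-47259 + I*√37901) ≈ 0.4478 + 217.39*I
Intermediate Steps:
√(-47259 + √((-1716 - 12166) - 24019)) = √(-47259 + √(-13882 - 24019)) = √(-47259 + √(-37901)) = √(-47259 + I*√37901)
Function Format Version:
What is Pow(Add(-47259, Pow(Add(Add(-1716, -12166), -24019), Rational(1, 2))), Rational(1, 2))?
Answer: Pow(Add(-47259, Mul(I, Pow(37901, Rational(1, 2)))), Rational(1, 2)) ≈ Add(0.4478, Mul(217.39, I))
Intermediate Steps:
Pow(Add(-47259, Pow(Add(Add(-1716, -12166), -24019), Rational(1, 2))), Rational(1, 2)) = Pow(Add(-47259, Pow(Add(-13882, -24019), Rational(1, 2))), Rational(1, 2)) = Pow(Add(-47259, Pow(-37901, Rational(1, 2))), Rational(1, 2)) = Pow(Add(-47259, Mul(I, Pow(37901, Rational(1, 2)))), Rational(1, 2))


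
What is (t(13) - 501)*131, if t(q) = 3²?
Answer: -64452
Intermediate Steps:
t(q) = 9
(t(13) - 501)*131 = (9 - 501)*131 = -492*131 = -64452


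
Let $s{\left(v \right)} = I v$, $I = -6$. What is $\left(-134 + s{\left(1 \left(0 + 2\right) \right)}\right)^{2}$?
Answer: $21316$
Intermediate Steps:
$s{\left(v \right)} = - 6 v$
$\left(-134 + s{\left(1 \left(0 + 2\right) \right)}\right)^{2} = \left(-134 - 6 \cdot 1 \left(0 + 2\right)\right)^{2} = \left(-134 - 6 \cdot 1 \cdot 2\right)^{2} = \left(-134 - 12\right)^{2} = \left(-146\right)^{2} = 21316$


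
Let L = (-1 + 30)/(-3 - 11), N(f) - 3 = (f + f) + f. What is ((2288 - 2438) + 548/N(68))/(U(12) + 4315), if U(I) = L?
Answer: -427028/12498867 ≈ -0.034165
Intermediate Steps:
N(f) = 3 + 3*f (N(f) = 3 + ((f + f) + f) = 3 + (2*f + f) = 3 + 3*f)
L = -29/14 (L = 29/(-14) = 29*(-1/14) = -29/14 ≈ -2.0714)
U(I) = -29/14
((2288 - 2438) + 548/N(68))/(U(12) + 4315) = ((2288 - 2438) + 548/(3 + 3*68))/(-29/14 + 4315) = (-150 + 548/(3 + 204))/(60381/14) = (-150 + 548/207)*(14/60381) = -30502/207*14/60381 = -427028/12498867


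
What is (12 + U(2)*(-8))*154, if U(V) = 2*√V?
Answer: 1848 - 2464*√2 ≈ -1636.6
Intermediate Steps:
(12 + U(2)*(-8))*154 = (12 + (2*√2)*(-8))*154 = (12 - 16*√2)*154 = 1848 - 2464*√2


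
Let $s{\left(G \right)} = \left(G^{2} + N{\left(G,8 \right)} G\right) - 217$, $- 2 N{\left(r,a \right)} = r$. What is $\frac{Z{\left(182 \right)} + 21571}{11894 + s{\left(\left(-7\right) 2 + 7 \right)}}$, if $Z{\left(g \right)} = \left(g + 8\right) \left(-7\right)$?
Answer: $\frac{13494}{7801} \approx 1.7298$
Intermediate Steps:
$Z{\left(g \right)} = -56 - 7 g$ ($Z{\left(g \right)} = \left(8 + g\right) \left(-7\right) = -56 - 7 g$)
$N{\left(r,a \right)} = - \frac{r}{2}$
$s{\left(G \right)} = -217 + \frac{G^{2}}{2}$ ($s{\left(G \right)} = \left(G^{2} + - \frac{G}{2} G\right) - 217 = \left(G^{2} - \frac{G^{2}}{2}\right) - 217 = \frac{G^{2}}{2} - 217 = -217 + \frac{G^{2}}{2}$)
$\frac{Z{\left(182 \right)} + 21571}{11894 + s{\left(\left(-7\right) 2 + 7 \right)}} = \frac{\left(-56 - 1274\right) + 21571}{11894 - \left(217 - \frac{\left(\left(-7\right) 2 + 7\right)^{2}}{2}\right)} = \frac{\left(-56 - 1274\right) + 21571}{11894 - \left(217 - \frac{\left(-14 + 7\right)^{2}}{2}\right)} = \frac{-1330 + 21571}{11894 - \left(217 - \frac{\left(-7\right)^{2}}{2}\right)} = \frac{20241}{11894 + \left(-217 + \frac{1}{2} \cdot 49\right)} = \frac{20241}{11894 + \left(-217 + \frac{49}{2}\right)} = \frac{20241}{11894 - \frac{385}{2}} = \frac{20241}{\frac{23403}{2}} = 20241 \cdot \frac{2}{23403} = \frac{13494}{7801}$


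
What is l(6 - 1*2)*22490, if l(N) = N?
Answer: 89960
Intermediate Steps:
l(6 - 1*2)*22490 = (6 - 1*2)*22490 = (6 - 2)*22490 = 4*22490 = 89960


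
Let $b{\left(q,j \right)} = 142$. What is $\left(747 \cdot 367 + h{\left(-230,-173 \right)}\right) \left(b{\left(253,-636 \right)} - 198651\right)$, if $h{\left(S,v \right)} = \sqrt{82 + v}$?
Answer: $-54421043841 - 198509 i \sqrt{91} \approx -5.4421 \cdot 10^{10} - 1.8937 \cdot 10^{6} i$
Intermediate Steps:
$\left(747 \cdot 367 + h{\left(-230,-173 \right)}\right) \left(b{\left(253,-636 \right)} - 198651\right) = \left(747 \cdot 367 + \sqrt{82 - 173}\right) \left(142 - 198651\right) = \left(274149 + \sqrt{-91}\right) \left(-198509\right) = \left(274149 + i \sqrt{91}\right) \left(-198509\right) = -54421043841 - 198509 i \sqrt{91}$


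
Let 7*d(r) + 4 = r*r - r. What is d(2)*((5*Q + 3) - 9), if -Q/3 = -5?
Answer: -138/7 ≈ -19.714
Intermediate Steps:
Q = 15 (Q = -3*(-5) = 15)
d(r) = -4/7 - r/7 + r²/7 (d(r) = -4/7 + (r*r - r)/7 = -4/7 + (r² - r)/7 = -4/7 + (-r/7 + r²/7) = -4/7 - r/7 + r²/7)
d(2)*((5*Q + 3) - 9) = (-4/7 - ⅐*2 + (⅐)*2²)*((5*15 + 3) - 9) = (-4/7 - 2/7 + (⅐)*4)*((75 + 3) - 9) = (-4/7 - 2/7 + 4/7)*(78 - 9) = -2/7*69 = -138/7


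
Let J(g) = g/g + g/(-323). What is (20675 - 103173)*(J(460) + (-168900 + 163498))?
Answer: 7576716186/17 ≈ 4.4569e+8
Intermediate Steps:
J(g) = 1 - g/323 (J(g) = 1 + g*(-1/323) = 1 - g/323)
(20675 - 103173)*(J(460) + (-168900 + 163498)) = (20675 - 103173)*((1 - 1/323*460) + (-168900 + 163498)) = -82498*((1 - 460/323) - 5402) = -82498*(-137/323 - 5402) = -82498*(-1744983/323) = 7576716186/17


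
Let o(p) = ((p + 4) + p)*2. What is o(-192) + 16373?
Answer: 15613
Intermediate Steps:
o(p) = 8 + 4*p (o(p) = ((4 + p) + p)*2 = (4 + 2*p)*2 = 8 + 4*p)
o(-192) + 16373 = (8 + 4*(-192)) + 16373 = (8 - 768) + 16373 = -760 + 16373 = 15613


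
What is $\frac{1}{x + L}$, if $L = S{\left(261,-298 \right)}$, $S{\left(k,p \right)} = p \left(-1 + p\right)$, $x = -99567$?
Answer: $- \frac{1}{10465} \approx -9.5557 \cdot 10^{-5}$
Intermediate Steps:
$L = 89102$ ($L = - 298 \left(-1 - 298\right) = \left(-298\right) \left(-299\right) = 89102$)
$\frac{1}{x + L} = \frac{1}{-99567 + 89102} = \frac{1}{-10465} = - \frac{1}{10465}$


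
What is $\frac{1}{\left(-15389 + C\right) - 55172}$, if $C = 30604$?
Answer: $- \frac{1}{39957} \approx -2.5027 \cdot 10^{-5}$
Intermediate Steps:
$\frac{1}{\left(-15389 + C\right) - 55172} = \frac{1}{\left(-15389 + 30604\right) - 55172} = \frac{1}{15215 - 55172} = \frac{1}{-39957} = - \frac{1}{39957}$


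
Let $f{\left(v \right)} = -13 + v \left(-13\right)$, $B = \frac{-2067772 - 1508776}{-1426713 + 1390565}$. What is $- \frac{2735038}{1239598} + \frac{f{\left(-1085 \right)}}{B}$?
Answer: $\frac{77708283913693}{554185218463} \approx 140.22$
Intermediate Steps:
$B = \frac{894137}{9037}$ ($B = - \frac{3576548}{-36148} = \left(-3576548\right) \left(- \frac{1}{36148}\right) = \frac{894137}{9037} \approx 98.942$)
$f{\left(v \right)} = -13 - 13 v$
$- \frac{2735038}{1239598} + \frac{f{\left(-1085 \right)}}{B} = - \frac{2735038}{1239598} + \frac{-13 - -14105}{\frac{894137}{9037}} = \left(-2735038\right) \frac{1}{1239598} + \left(-13 + 14105\right) \frac{9037}{894137} = - \frac{1367519}{619799} + 14092 \cdot \frac{9037}{894137} = - \frac{1367519}{619799} + \frac{127349404}{894137} = \frac{77708283913693}{554185218463}$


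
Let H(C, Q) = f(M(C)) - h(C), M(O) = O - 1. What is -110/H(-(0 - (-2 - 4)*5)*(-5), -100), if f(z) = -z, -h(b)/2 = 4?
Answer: 110/141 ≈ 0.78014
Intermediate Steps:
h(b) = -8 (h(b) = -2*4 = -8)
M(O) = -1 + O
H(C, Q) = 9 - C (H(C, Q) = -(-1 + C) - 1*(-8) = (1 - C) + 8 = 9 - C)
-110/H(-(0 - (-2 - 4)*5)*(-5), -100) = -110/(9 - (-1)*(0 - (-2 - 4)*5)*(-5)) = -110/(9 - (-1)*(0 - (-6)*5)*(-5)) = -110/(9 - (-1)*(0 - 1*(-30))*(-5)) = -110/(9 - (-1)*(0 + 30)*(-5)) = -110/(9 - (-1)*30*(-5)) = -110/(9 - (-1)*(-150)) = -110/(9 - 1*150) = -110/(9 - 150) = -110/(-141) = -110*(-1/141) = 110/141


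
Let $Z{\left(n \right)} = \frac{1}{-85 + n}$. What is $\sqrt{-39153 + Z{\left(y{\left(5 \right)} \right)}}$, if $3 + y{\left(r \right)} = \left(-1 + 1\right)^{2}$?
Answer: $\frac{i \sqrt{75800230}}{44} \approx 197.87 i$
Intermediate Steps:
$y{\left(r \right)} = -3$ ($y{\left(r \right)} = -3 + \left(-1 + 1\right)^{2} = -3 + 0^{2} = -3 + 0 = -3$)
$\sqrt{-39153 + Z{\left(y{\left(5 \right)} \right)}} = \sqrt{-39153 + \frac{1}{-85 - 3}} = \sqrt{-39153 + \frac{1}{-88}} = \sqrt{-39153 - \frac{1}{88}} = \sqrt{- \frac{3445465}{88}} = \frac{i \sqrt{75800230}}{44}$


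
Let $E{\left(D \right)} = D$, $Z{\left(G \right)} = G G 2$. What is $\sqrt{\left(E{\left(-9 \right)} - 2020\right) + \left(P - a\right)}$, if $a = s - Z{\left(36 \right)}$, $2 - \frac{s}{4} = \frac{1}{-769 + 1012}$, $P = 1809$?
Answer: $\frac{2 \sqrt{430842}}{27} \approx 48.621$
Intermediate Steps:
$Z{\left(G \right)} = 2 G^{2}$ ($Z{\left(G \right)} = G^{2} \cdot 2 = 2 G^{2}$)
$s = \frac{1940}{243}$ ($s = 8 - \frac{4}{-769 + 1012} = 8 - \frac{4}{243} = \frac{1940}{243} \approx 7.9835$)
$a = - \frac{627916}{243}$ ($a = \frac{1940}{243} - 2 \cdot 36^{2} = \frac{1940}{243} - 2 \cdot 1296 = \frac{1940}{243} - 2592 = - \frac{627916}{243} \approx -2584.0$)
$\sqrt{\left(E{\left(-9 \right)} - 2020\right) + \left(P - a\right)} = \sqrt{\left(-9 - 2020\right) + \left(1809 - - \frac{627916}{243}\right)} = \sqrt{\left(-9 - 2020\right) + \left(1809 + \frac{627916}{243}\right)} = \sqrt{-2029 + \frac{1067503}{243}} = \sqrt{\frac{574456}{243}} = \frac{2 \sqrt{430842}}{27}$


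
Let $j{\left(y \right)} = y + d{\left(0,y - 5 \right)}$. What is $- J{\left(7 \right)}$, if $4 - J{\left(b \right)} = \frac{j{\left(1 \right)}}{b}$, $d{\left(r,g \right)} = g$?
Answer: $- \frac{31}{7} \approx -4.4286$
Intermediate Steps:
$j{\left(y \right)} = -5 + 2 y$ ($j{\left(y \right)} = y + \left(y - 5\right) = y + \left(-5 + y\right) = -5 + 2 y$)
$J{\left(b \right)} = 4 + \frac{3}{b}$ ($J{\left(b \right)} = 4 - \frac{-5 + 2 \cdot 1}{b} = 4 - \frac{-5 + 2}{b} = 4 - - \frac{3}{b} = 4 + \frac{3}{b}$)
$- J{\left(7 \right)} = - (4 + \frac{3}{7}) = \left(-1\right) \frac{31}{7} = - \frac{31}{7}$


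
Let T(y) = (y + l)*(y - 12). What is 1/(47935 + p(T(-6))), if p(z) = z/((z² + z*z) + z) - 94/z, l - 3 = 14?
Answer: 39105/1874516641 ≈ 2.0861e-5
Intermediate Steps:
l = 17 (l = 3 + 14 = 17)
T(y) = (-12 + y)*(17 + y) (T(y) = (y + 17)*(y - 12) = (17 + y)*(-12 + y) = (-12 + y)*(17 + y))
p(z) = -94/z + z/(z + 2*z²) (p(z) = z/((z² + z²) + z) - 94/z = z/(2*z² + z) - 94/z = z/(z + 2*z²) - 94/z = -94/z + z/(z + 2*z²))
1/(47935 + p(T(-6))) = 1/(47935 + (-94 - 187*(-204 + (-6)² + 5*(-6)))/((-204 + (-6)² + 5*(-6))*(1 + 2*(-204 + (-6)² + 5*(-6))))) = 1/(47935 + (-94 - 187*(-204 + 36 - 30))/((-204 + 36 - 30)*(1 + 2*(-204 + 36 - 30)))) = 1/(47935 + (-94 - 187*(-198))/((-198)*(1 + 2*(-198)))) = 1/(47935 - (-94 + 37026)/(198*(1 - 396))) = 1/(47935 - 1/198*36932/(-395)) = 1/(47935 - 1/198*(-1/395)*36932) = 1/(47935 + 18466/39105) = 1/(1874516641/39105) = 39105/1874516641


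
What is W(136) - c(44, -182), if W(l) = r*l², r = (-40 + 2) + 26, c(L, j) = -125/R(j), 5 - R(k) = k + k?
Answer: -81900163/369 ≈ -2.2195e+5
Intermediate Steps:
R(k) = 5 - 2*k (R(k) = 5 - (k + k) = 5 - 2*k)
c(L, j) = -125/(5 - 2*j)
r = -12 (r = -38 + 26 = -12)
W(l) = -12*l²
W(136) - c(44, -182) = -12*136² - 125/(-5 + 2*(-182)) = -12*18496 - 125/(-5 - 364) = -221952 - 125/(-369) = -221952 - 125*(-1)/369 = -221952 - 1*(-125/369) = -221952 + 125/369 = -81900163/369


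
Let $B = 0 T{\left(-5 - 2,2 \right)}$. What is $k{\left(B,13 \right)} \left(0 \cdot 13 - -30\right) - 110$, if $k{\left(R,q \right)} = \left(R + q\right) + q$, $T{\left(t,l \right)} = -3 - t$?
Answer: $670$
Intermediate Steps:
$B = 0$ ($B = 0 \left(-3 - \left(-5 - 2\right)\right) = 0 \left(-3 - -7\right) = 0 \left(-3 + 7\right) = 0 \cdot 4 = 0$)
$k{\left(R,q \right)} = R + 2 q$
$k{\left(B,13 \right)} \left(0 \cdot 13 - -30\right) - 110 = \left(0 + 2 \cdot 13\right) \left(0 \cdot 13 - -30\right) - 110 = \left(0 + 26\right) \left(0 + 30\right) - 110 = 26 \cdot 30 - 110 = 780 - 110 = 670$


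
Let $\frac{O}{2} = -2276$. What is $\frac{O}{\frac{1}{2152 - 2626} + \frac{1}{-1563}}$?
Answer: $\frac{1124134608}{679} \approx 1.6556 \cdot 10^{6}$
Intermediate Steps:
$O = -4552$ ($O = 2 \left(-2276\right) = -4552$)
$\frac{O}{\frac{1}{2152 - 2626} + \frac{1}{-1563}} = \frac{1}{\frac{1}{2152 - 2626} + \frac{1}{-1563}} \left(-4552\right) = \frac{1}{\frac{1}{-474} - \frac{1}{1563}} \left(-4552\right) = \frac{1}{- \frac{1}{474} - \frac{1}{1563}} \left(-4552\right) = \frac{1}{- \frac{679}{246954}} \left(-4552\right) = \left(- \frac{246954}{679}\right) \left(-4552\right) = \frac{1124134608}{679}$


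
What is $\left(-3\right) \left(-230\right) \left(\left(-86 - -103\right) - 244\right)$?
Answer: $-156630$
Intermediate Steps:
$\left(-3\right) \left(-230\right) \left(\left(-86 - -103\right) - 244\right) = 690 \left(\left(-86 + 103\right) - 244\right) = 690 \left(17 - 244\right) = 690 \left(-227\right) = -156630$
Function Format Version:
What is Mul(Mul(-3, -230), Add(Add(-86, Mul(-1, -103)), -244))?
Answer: -156630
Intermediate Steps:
Mul(Mul(-3, -230), Add(Add(-86, Mul(-1, -103)), -244)) = Mul(690, Add(Add(-86, 103), -244)) = Mul(690, Add(17, -244)) = Mul(690, -227) = -156630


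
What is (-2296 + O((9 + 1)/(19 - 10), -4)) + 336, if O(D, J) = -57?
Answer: -2017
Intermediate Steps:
(-2296 + O((9 + 1)/(19 - 10), -4)) + 336 = (-2296 - 57) + 336 = -2353 + 336 = -2017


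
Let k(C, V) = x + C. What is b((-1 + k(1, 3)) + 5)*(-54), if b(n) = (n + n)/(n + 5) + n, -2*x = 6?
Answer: -972/7 ≈ -138.86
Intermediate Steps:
x = -3 (x = -½*6 = -3)
k(C, V) = -3 + C
b(n) = n + 2*n/(5 + n) (b(n) = (2*n)/(5 + n) + n = 2*n/(5 + n) + n = n + 2*n/(5 + n))
b((-1 + k(1, 3)) + 5)*(-54) = (((-1 + (-3 + 1)) + 5)*(7 + ((-1 + (-3 + 1)) + 5))/(5 + ((-1 + (-3 + 1)) + 5)))*(-54) = (((-1 - 2) + 5)*(7 + ((-1 - 2) + 5))/(5 + ((-1 - 2) + 5)))*(-54) = ((-3 + 5)*(7 + (-3 + 5))/(5 + (-3 + 5)))*(-54) = (2*(7 + 2)/(5 + 2))*(-54) = (2*9/7)*(-54) = (2*(⅐)*9)*(-54) = (18/7)*(-54) = -972/7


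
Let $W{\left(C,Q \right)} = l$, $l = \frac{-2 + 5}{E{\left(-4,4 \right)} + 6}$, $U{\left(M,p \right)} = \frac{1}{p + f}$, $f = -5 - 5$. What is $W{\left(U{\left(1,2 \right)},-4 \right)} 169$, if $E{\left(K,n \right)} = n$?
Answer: $\frac{507}{10} \approx 50.7$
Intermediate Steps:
$f = -10$ ($f = -5 - 5 = -10$)
$U{\left(M,p \right)} = \frac{1}{-10 + p}$ ($U{\left(M,p \right)} = \frac{1}{p - 10} = \frac{1}{-10 + p}$)
$l = \frac{3}{10}$ ($l = \frac{-2 + 5}{4 + 6} = \frac{3}{10} \approx 0.3$)
$W{\left(C,Q \right)} = \frac{3}{10}$
$W{\left(U{\left(1,2 \right)},-4 \right)} 169 = \frac{3}{10} \cdot 169 = \frac{507}{10}$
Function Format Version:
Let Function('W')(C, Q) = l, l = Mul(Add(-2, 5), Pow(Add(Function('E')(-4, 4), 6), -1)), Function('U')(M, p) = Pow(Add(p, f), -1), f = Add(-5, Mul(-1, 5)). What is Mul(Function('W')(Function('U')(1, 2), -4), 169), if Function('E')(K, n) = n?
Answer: Rational(507, 10) ≈ 50.700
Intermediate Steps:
f = -10 (f = Add(-5, -5) = -10)
Function('U')(M, p) = Pow(Add(-10, p), -1) (Function('U')(M, p) = Pow(Add(p, -10), -1) = Pow(Add(-10, p), -1))
l = Rational(3, 10) (l = Mul(Add(-2, 5), Pow(Add(4, 6), -1)) = Mul(3, Pow(10, -1)) = Mul(3, Rational(1, 10)) = Rational(3, 10) ≈ 0.30000)
Function('W')(C, Q) = Rational(3, 10)
Mul(Function('W')(Function('U')(1, 2), -4), 169) = Mul(Rational(3, 10), 169) = Rational(507, 10)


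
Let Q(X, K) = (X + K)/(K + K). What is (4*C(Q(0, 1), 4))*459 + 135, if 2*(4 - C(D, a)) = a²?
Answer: -7209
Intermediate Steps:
Q(X, K) = (K + X)/(2*K) (Q(X, K) = (K + X)/((2*K)) = (K + X)*(1/(2*K)) = (K + X)/(2*K))
C(D, a) = 4 - a²/2
(4*C(Q(0, 1), 4))*459 + 135 = (4*(4 - ½*4²))*459 + 135 = (4*(4 - ½*16))*459 + 135 = (4*(4 - 8))*459 + 135 = (4*(-4))*459 + 135 = -16*459 + 135 = -7344 + 135 = -7209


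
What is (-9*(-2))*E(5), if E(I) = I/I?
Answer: 18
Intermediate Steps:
E(I) = 1
(-9*(-2))*E(5) = -9*(-2)*1 = 18*1 = 18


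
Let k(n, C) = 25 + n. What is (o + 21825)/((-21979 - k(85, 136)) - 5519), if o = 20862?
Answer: -2511/1624 ≈ -1.5462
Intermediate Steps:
(o + 21825)/((-21979 - k(85, 136)) - 5519) = (20862 + 21825)/((-21979 - (25 + 85)) - 5519) = 42687/((-21979 - 1*110) - 5519) = 42687/((-21979 - 110) - 5519) = 42687/(-22089 - 5519) = 42687/(-27608) = 42687*(-1/27608) = -2511/1624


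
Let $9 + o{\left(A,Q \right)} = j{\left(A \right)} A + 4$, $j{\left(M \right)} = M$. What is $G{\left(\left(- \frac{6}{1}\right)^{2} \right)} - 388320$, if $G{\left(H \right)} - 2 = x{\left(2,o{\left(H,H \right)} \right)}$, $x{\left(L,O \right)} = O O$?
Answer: $1278363$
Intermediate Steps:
$o{\left(A,Q \right)} = -5 + A^{2}$ ($o{\left(A,Q \right)} = -9 + \left(A A + 4\right) = -9 + \left(A^{2} + 4\right) = -9 + \left(4 + A^{2}\right) = -5 + A^{2}$)
$x{\left(L,O \right)} = O^{2}$
$G{\left(H \right)} = 2 + \left(-5 + H^{2}\right)^{2}$
$G{\left(\left(- \frac{6}{1}\right)^{2} \right)} - 388320 = \left(2 + \left(-5 + \left(\left(- \frac{6}{1}\right)^{2}\right)^{2}\right)^{2}\right) - 388320 = \left(2 + \left(-5 + \left(\left(\left(-6\right) 1\right)^{2}\right)^{2}\right)^{2}\right) - 388320 = \left(2 + \left(-5 + \left(\left(-6\right)^{2}\right)^{2}\right)^{2}\right) - 388320 = \left(2 + \left(-5 + 36^{2}\right)^{2}\right) - 388320 = \left(2 + \left(-5 + 1296\right)^{2}\right) - 388320 = \left(2 + 1291^{2}\right) - 388320 = \left(2 + 1666681\right) - 388320 = 1666683 - 388320 = 1278363$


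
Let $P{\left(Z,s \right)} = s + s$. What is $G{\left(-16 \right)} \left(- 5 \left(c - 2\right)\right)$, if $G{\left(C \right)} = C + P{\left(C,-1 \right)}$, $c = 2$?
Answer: $0$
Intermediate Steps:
$P{\left(Z,s \right)} = 2 s$
$G{\left(C \right)} = -2 + C$ ($G{\left(C \right)} = C + 2 \left(-1\right) = C - 2 = -2 + C$)
$G{\left(-16 \right)} \left(- 5 \left(c - 2\right)\right) = \left(-2 - 16\right) \left(- 5 \left(2 - 2\right)\right) = - 18 \left(\left(-5\right) 0\right) = \left(-18\right) 0 = 0$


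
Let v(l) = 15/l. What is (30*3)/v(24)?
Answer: 144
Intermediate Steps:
(30*3)/v(24) = (30*3)/((15/24)) = 90/((15*(1/24))) = 90/(5/8) = 90*(8/5) = 144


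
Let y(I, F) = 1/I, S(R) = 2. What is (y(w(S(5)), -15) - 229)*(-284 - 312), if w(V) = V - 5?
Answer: 410048/3 ≈ 1.3668e+5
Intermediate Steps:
w(V) = -5 + V
(y(w(S(5)), -15) - 229)*(-284 - 312) = (1/(-5 + 2) - 229)*(-284 - 312) = (1/(-3) - 229)*(-596) = (-1/3 - 229)*(-596) = -688/3*(-596) = 410048/3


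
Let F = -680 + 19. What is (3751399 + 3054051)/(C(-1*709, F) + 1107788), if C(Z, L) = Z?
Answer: 6805450/1107079 ≈ 6.1472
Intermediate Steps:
F = -661
(3751399 + 3054051)/(C(-1*709, F) + 1107788) = (3751399 + 3054051)/(-1*709 + 1107788) = 6805450/(-709 + 1107788) = 6805450/1107079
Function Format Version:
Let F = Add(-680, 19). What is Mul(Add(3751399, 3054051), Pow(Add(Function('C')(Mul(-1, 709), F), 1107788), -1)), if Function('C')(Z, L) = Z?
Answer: Rational(6805450, 1107079) ≈ 6.1472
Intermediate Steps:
F = -661
Mul(Add(3751399, 3054051), Pow(Add(Function('C')(Mul(-1, 709), F), 1107788), -1)) = Mul(Add(3751399, 3054051), Pow(Add(Mul(-1, 709), 1107788), -1)) = Mul(6805450, Pow(Add(-709, 1107788), -1)) = Mul(6805450, Pow(1107079, -1)) = Mul(6805450, Rational(1, 1107079)) = Rational(6805450, 1107079)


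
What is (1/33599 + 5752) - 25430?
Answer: -661161121/33599 ≈ -19678.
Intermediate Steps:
(1/33599 + 5752) - 25430 = 193261449/33599 - 25430 = -661161121/33599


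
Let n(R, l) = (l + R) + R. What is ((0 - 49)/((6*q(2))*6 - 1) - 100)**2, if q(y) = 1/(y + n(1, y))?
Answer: 301401/25 ≈ 12056.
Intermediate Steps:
n(R, l) = l + 2*R (n(R, l) = (R + l) + R = l + 2*R)
q(y) = 1/(2 + 2*y) (q(y) = 1/(y + (y + 2*1)) = 1/(y + (y + 2)) = 1/(y + (2 + y)) = 1/(2 + 2*y))
((0 - 49)/((6*q(2))*6 - 1) - 100)**2 = ((0 - 49)/((6*(1/(2*(1 + 2))))*6 - 1) - 100)**2 = (-49/((6*((1/2)/3))*6 - 1) - 100)**2 = (-49/((6*((1/2)*(1/3)))*6 - 1) - 100)**2 = (-49/((6*(1/6))*6 - 1) - 100)**2 = (-49/(1*6 - 1) - 100)**2 = (-49/(6 - 1) - 100)**2 = (-49/5 - 100)**2 = (-549/5)**2 = 301401/25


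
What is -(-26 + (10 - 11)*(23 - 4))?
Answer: 45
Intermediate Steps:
-(-26 + (10 - 11)*(23 - 4)) = -(-26 - 1*19) = -(-26 - 19) = -1*(-45) = 45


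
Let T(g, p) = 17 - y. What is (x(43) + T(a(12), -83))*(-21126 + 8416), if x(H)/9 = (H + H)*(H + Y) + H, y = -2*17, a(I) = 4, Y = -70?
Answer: 260046600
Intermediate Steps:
y = -34
T(g, p) = 51 (T(g, p) = 17 - 1*(-34) = 17 + 34 = 51)
x(H) = 9*H + 18*H*(-70 + H) (x(H) = 9*((H + H)*(H - 70) + H) = 9*((2*H)*(-70 + H) + H) = 9*(2*H*(-70 + H) + H) = 9*(H + 2*H*(-70 + H)) = 9*H + 18*H*(-70 + H))
(x(43) + T(a(12), -83))*(-21126 + 8416) = (9*43*(-139 + 2*43) + 51)*(-21126 + 8416) = (9*43*(-139 + 86) + 51)*(-12710) = (9*43*(-53) + 51)*(-12710) = (-20511 + 51)*(-12710) = -20460*(-12710) = 260046600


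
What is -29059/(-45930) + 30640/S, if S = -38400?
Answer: -121429/734880 ≈ -0.16524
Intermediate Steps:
-29059/(-45930) + 30640/S = -29059/(-45930) + 30640/(-38400) = -29059*(-1/45930) + 30640*(-1/38400) = 29059/45930 - 383/480 = -121429/734880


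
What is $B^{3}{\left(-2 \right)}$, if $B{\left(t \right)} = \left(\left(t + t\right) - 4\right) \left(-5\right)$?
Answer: $64000$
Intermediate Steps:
$B{\left(t \right)} = 20 - 10 t$ ($B{\left(t \right)} = \left(2 t - 4\right) \left(-5\right) = \left(-4 + 2 t\right) \left(-5\right) = 20 - 10 t$)
$B^{3}{\left(-2 \right)} = \left(20 - -20\right)^{3} = \left(20 + 20\right)^{3} = 40^{3} = 64000$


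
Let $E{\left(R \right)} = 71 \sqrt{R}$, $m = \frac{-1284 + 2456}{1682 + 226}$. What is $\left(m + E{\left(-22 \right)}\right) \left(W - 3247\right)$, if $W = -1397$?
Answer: $- \frac{151188}{53} - 329724 i \sqrt{22} \approx -2852.6 - 1.5465 \cdot 10^{6} i$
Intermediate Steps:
$m = \frac{293}{477}$ ($m = \frac{1172}{1908} = 1172 \cdot \frac{1}{1908} = \frac{293}{477} \approx 0.61426$)
$\left(m + E{\left(-22 \right)}\right) \left(W - 3247\right) = \left(\frac{293}{477} + 71 \sqrt{-22}\right) \left(-1397 - 3247\right) = \left(\frac{293}{477} + 71 i \sqrt{22}\right) \left(-4644\right) = - \frac{151188}{53} - 329724 i \sqrt{22}$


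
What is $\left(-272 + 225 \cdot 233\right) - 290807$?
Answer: $-238654$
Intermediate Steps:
$\left(-272 + 225 \cdot 233\right) - 290807 = \left(-272 + 52425\right) - 290807 = 52153 - 290807 = -238654$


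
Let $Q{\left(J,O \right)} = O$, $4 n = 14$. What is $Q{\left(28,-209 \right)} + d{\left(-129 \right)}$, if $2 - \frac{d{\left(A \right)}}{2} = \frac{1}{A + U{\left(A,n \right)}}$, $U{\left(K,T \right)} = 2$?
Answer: $- \frac{26033}{127} \approx -204.98$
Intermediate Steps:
$n = \frac{7}{2}$ ($n = \frac{1}{4} \cdot 14 = \frac{7}{2} \approx 3.5$)
$d{\left(A \right)} = 4 - \frac{2}{2 + A}$ ($d{\left(A \right)} = 4 - \frac{2}{A + 2} = 4 - \frac{2}{2 + A}$)
$Q{\left(28,-209 \right)} + d{\left(-129 \right)} = -209 + \frac{2 \left(3 + 2 \left(-129\right)\right)}{2 - 129} = -209 + \frac{2 \left(3 - 258\right)}{-127} = -209 + 2 \left(- \frac{1}{127}\right) \left(-255\right) = -209 + \frac{510}{127} = - \frac{26033}{127}$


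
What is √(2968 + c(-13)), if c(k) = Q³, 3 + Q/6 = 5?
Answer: 2*√1174 ≈ 68.527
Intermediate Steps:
Q = 12 (Q = -18 + 6*5 = -18 + 30 = 12)
c(k) = 1728 (c(k) = 12³ = 1728)
√(2968 + c(-13)) = √(2968 + 1728) = √4696 = 2*√1174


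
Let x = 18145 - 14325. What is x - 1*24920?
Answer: -21100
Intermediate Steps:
x = 3820
x - 1*24920 = 3820 - 1*24920 = 3820 - 24920 = -21100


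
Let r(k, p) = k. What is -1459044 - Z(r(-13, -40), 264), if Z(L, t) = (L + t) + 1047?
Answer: -1460342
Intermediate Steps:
Z(L, t) = 1047 + L + t
-1459044 - Z(r(-13, -40), 264) = -1459044 - (1047 - 13 + 264) = -1459044 - 1*1298 = -1459044 - 1298 = -1460342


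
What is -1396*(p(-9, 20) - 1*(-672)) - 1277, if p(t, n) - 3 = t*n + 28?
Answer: -731385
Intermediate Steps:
p(t, n) = 31 + n*t (p(t, n) = 3 + (t*n + 28) = 3 + (n*t + 28) = 3 + (28 + n*t) = 31 + n*t)
-1396*(p(-9, 20) - 1*(-672)) - 1277 = -1396*((31 + 20*(-9)) - 1*(-672)) - 1277 = -1396*((31 - 180) + 672) - 1277 = -1396*(-149 + 672) - 1277 = -1396*523 - 1277 = -730108 - 1277 = -731385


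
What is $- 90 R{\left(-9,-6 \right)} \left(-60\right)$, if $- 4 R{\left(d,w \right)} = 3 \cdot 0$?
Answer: $0$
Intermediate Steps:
$R{\left(d,w \right)} = 0$ ($R{\left(d,w \right)} = - \frac{3 \cdot 0}{4} = \left(- \frac{1}{4}\right) 0 = 0$)
$- 90 R{\left(-9,-6 \right)} \left(-60\right) = \left(-90\right) 0 \left(-60\right) = 0 \left(-60\right) = 0$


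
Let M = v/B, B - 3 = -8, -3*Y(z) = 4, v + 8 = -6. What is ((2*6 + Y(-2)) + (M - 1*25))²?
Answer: 29929/225 ≈ 133.02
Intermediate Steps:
v = -14 (v = -8 - 6 = -14)
Y(z) = -4/3 (Y(z) = -⅓*4 = -4/3)
B = -5 (B = 3 - 8 = -5)
M = 14/5 (M = -14/(-5) = -14*(-⅕) = 14/5 ≈ 2.8000)
((2*6 + Y(-2)) + (M - 1*25))² = ((2*6 - 4/3) + (14/5 - 1*25))² = ((12 - 4/3) + (14/5 - 25))² = (32/3 - 111/5)² = (-173/15)² = 29929/225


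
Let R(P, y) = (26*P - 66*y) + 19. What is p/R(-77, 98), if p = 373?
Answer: -373/8451 ≈ -0.044137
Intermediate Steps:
R(P, y) = 19 - 66*y + 26*P (R(P, y) = (-66*y + 26*P) + 19 = 19 - 66*y + 26*P)
p/R(-77, 98) = 373/(19 - 66*98 + 26*(-77)) = 373/(19 - 6468 - 2002) = 373/(-8451) = 373*(-1/8451) = -373/8451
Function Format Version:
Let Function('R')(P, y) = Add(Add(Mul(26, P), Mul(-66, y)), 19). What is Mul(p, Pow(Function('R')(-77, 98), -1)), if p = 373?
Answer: Rational(-373, 8451) ≈ -0.044137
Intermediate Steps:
Function('R')(P, y) = Add(19, Mul(-66, y), Mul(26, P)) (Function('R')(P, y) = Add(Add(Mul(-66, y), Mul(26, P)), 19) = Add(19, Mul(-66, y), Mul(26, P)))
Mul(p, Pow(Function('R')(-77, 98), -1)) = Mul(373, Pow(Add(19, Mul(-66, 98), Mul(26, -77)), -1)) = Mul(373, Pow(Add(19, -6468, -2002), -1)) = Mul(373, Pow(-8451, -1)) = Mul(373, Rational(-1, 8451)) = Rational(-373, 8451)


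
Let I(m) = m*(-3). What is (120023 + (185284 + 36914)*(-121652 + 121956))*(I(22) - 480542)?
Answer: -32521885474720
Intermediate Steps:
I(m) = -3*m
(120023 + (185284 + 36914)*(-121652 + 121956))*(I(22) - 480542) = (120023 + (185284 + 36914)*(-121652 + 121956))*(-3*22 - 480542) = (120023 + 222198*304)*(-66 - 480542) = (120023 + 67548192)*(-480608) = 67668215*(-480608) = -32521885474720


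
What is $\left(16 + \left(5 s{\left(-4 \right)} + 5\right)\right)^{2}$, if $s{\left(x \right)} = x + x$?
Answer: $361$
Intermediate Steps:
$s{\left(x \right)} = 2 x$
$\left(16 + \left(5 s{\left(-4 \right)} + 5\right)\right)^{2} = \left(16 + \left(5 \cdot 2 \left(-4\right) + 5\right)\right)^{2} = \left(16 + \left(5 \left(-8\right) + 5\right)\right)^{2} = \left(16 + \left(-40 + 5\right)\right)^{2} = \left(16 - 35\right)^{2} = \left(-19\right)^{2} = 361$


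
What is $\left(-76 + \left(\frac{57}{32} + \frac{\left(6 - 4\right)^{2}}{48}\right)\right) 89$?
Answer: $- \frac{633413}{96} \approx -6598.1$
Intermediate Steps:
$\left(-76 + \left(\frac{57}{32} + \frac{\left(6 - 4\right)^{2}}{48}\right)\right) 89 = \left(-76 + \left(57 \cdot \frac{1}{32} + 2^{2} \cdot \frac{1}{48}\right)\right) 89 = \left(-76 + \left(\frac{57}{32} + 4 \cdot \frac{1}{48}\right)\right) 89 = \left(-76 + \left(\frac{57}{32} + \frac{1}{12}\right)\right) 89 = \left(-76 + \frac{179}{96}\right) 89 = \left(- \frac{7117}{96}\right) 89 = - \frac{633413}{96}$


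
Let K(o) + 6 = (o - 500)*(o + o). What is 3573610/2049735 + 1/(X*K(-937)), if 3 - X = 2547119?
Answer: 544714269023165213/312434737482906896 ≈ 1.7435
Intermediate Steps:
X = -2547116 (X = 3 - 1*2547119 = 3 - 2547119 = -2547116)
K(o) = -6 + 2*o*(-500 + o) (K(o) = -6 + (o - 500)*(o + o) = -6 + (-500 + o)*(2*o) = -6 + 2*o*(-500 + o))
3573610/2049735 + 1/(X*K(-937)) = 3573610/2049735 + 1/((-2547116)*(-6 - 1000*(-937) + 2*(-937)²)) = 3573610*(1/2049735) - 1/(2547116*(-6 + 937000 + 2*877969)) = 714722/409947 - 1/(2547116*(-6 + 937000 + 1755938)) = 714722/409947 - 1/2547116/2692932 = 714722/409947 - 1/2547116*1/2692932 = 714722/409947 - 1/6859210184112 = 544714269023165213/312434737482906896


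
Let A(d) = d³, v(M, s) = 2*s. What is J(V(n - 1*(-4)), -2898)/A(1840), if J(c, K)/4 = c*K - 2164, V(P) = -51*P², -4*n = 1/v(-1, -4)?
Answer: 1228645291/797376512000 ≈ 0.0015409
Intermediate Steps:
n = 1/32 (n = -1/(4*(2*(-4))) = -¼/(-8) = -¼*(-⅛) = 1/32 ≈ 0.031250)
J(c, K) = -8656 + 4*K*c (J(c, K) = 4*(c*K - 2164) = 4*(K*c - 2164) = 4*(-2164 + K*c) = -8656 + 4*K*c)
J(V(n - 1*(-4)), -2898)/A(1840) = (-8656 + 4*(-2898)*(-51*(1/32 - 1*(-4))²))/(1840³) = (-8656 + 4*(-2898)*(-51*(1/32 + 4)²))/6229504000 = (-8656 + 4*(-2898)*(-51*(129/32)²))*(1/6229504000) = (-8656 + 4*(-2898)*(-51*16641/1024))*(1/6229504000) = (-8656 + 4*(-2898)*(-848691/1024))*(1/6229504000) = (-8656 + 1229753259/128)*(1/6229504000) = (1228645291/128)*(1/6229504000) = 1228645291/797376512000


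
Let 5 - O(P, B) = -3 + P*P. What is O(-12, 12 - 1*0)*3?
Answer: -408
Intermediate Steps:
O(P, B) = 8 - P² (O(P, B) = 5 - (-3 + P*P) = 5 - (-3 + P²) = 5 + (3 - P²) = 8 - P²)
O(-12, 12 - 1*0)*3 = (8 - 1*(-12)²)*3 = (8 - 1*144)*3 = (8 - 144)*3 = -136*3 = -408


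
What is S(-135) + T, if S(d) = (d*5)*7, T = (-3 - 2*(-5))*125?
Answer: -3850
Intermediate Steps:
T = 875 (T = (-3 + 10)*125 = 7*125 = 875)
S(d) = 35*d (S(d) = (5*d)*7 = 35*d)
S(-135) + T = 35*(-135) + 875 = -4725 + 875 = -3850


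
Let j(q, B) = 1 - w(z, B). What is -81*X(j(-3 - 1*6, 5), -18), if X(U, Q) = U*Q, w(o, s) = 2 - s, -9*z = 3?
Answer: 5832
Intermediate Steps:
z = -1/3 (z = -1/9*3 = -1/3 ≈ -0.33333)
j(q, B) = -1 + B (j(q, B) = 1 - (2 - B) = 1 + (-2 + B) = -1 + B)
X(U, Q) = Q*U
-81*X(j(-3 - 1*6, 5), -18) = -(-1458)*(-1 + 5) = -(-1458)*4 = -81*(-72) = 5832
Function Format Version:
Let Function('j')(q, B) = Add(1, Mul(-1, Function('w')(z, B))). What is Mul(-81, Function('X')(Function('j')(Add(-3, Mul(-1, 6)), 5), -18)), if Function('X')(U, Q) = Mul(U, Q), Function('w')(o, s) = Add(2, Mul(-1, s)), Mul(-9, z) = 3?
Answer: 5832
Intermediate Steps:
z = Rational(-1, 3) (z = Mul(Rational(-1, 9), 3) = Rational(-1, 3) ≈ -0.33333)
Function('j')(q, B) = Add(-1, B) (Function('j')(q, B) = Add(1, Mul(-1, Add(2, Mul(-1, B)))) = Add(1, Add(-2, B)) = Add(-1, B))
Function('X')(U, Q) = Mul(Q, U)
Mul(-81, Function('X')(Function('j')(Add(-3, Mul(-1, 6)), 5), -18)) = Mul(-81, Mul(-18, Add(-1, 5))) = Mul(-81, Mul(-18, 4)) = Mul(-81, -72) = 5832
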